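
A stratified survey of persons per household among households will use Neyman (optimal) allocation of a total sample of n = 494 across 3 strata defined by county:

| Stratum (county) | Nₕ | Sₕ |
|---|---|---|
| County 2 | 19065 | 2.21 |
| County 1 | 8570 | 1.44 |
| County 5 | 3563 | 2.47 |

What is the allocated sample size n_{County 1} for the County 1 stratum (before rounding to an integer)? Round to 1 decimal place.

96.3

Neyman allocation: nₕ = n·NₕSₕ / Σⱼ NⱼSⱼ.
Σ NⱼSⱼ = 19065·2.21 + 8570·1.44 + 3563·2.47 = 63275.06.
n_{County 1} = 494·8570·1.44 / 63275.06 = 96.3.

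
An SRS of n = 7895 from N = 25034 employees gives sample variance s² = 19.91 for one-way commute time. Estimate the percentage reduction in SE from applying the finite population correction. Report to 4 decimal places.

17.2577

f = n/N = 7895/25034 = 0.31537110.
SE_no-fpc = √(s²/n) = 0.050218017; SE_fpc = √((1−f)s²/n) = 0.041551545.
Ratio = √(1−f) = 0.82742305. Reduction = 100·(1 − 0.82742305) = 17.2577%.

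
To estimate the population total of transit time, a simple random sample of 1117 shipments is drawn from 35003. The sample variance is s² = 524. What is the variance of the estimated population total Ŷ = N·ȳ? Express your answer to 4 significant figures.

5.564 × 10^8

Var(Ŷ) = N²·Var(ȳ) = N²·(1 − n/N)·s²/n.
f = 1117/35003 = 0.03191155; Var(ȳ) = 0.96808845·524/1117 = 0.45414355.
Var(Ŷ) = 35003² · 0.45414355 = 5.5642122 × 10^8.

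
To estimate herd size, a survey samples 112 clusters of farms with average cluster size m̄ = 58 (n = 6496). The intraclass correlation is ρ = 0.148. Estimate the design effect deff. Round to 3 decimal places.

9.436

deff = 1 + (58 − 1)·0.148 = 1 + 8.436 = 9.436.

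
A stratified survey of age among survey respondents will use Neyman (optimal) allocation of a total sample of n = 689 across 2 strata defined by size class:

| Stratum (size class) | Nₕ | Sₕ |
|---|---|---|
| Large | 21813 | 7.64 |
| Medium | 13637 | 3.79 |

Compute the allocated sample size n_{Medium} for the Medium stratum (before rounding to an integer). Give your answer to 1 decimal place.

163.1

Neyman allocation: nₕ = n·NₕSₕ / Σⱼ NⱼSⱼ.
Σ NⱼSⱼ = 21813·7.64 + 13637·3.79 = 218335.55.
n_{Medium} = 689·13637·3.79 / 218335.55 = 163.1.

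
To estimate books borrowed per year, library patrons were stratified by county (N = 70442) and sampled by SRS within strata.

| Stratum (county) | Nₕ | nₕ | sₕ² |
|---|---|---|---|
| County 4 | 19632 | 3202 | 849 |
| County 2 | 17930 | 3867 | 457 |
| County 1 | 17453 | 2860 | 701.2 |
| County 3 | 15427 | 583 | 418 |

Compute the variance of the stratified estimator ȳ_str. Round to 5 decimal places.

Var(ȳ_str) = Σₕ Wₕ²(1 − fₕ)sₕ²/nₕ with Wₕ = Nₕ/N, N = 70442.
County 4: Wₕ = 0.27869737; term = 0.27869737²·(1 − 0.16310106)·849/3202 = 0.017235549.
County 2: Wₕ = 0.25453565; term = 0.25453565²·(1 − 0.21567206)·457/3867 = 0.0060053308.
County 1: Wₕ = 0.24776412; term = 0.24776412²·(1 − 0.16386868)·701.2/2860 = 0.012584246.
County 3: Wₕ = 0.21900287; term = 0.21900287²·(1 − 0.03779089)·418/583 = 0.033088478.
Sum = 0.068913604.

0.06891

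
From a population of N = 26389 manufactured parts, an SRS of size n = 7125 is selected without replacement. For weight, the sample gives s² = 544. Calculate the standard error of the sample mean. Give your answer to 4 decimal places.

Under SRS without replacement, Var(ȳ) = (1 − f)·s²/n with f = n/N = 7125/26389 = 0.26999886.
Var(ȳ) = (1 − 0.26999886)·544/7125 = 0.73000114·0.076350877 = 0.055736227.
SE(ȳ) = √(0.055736227) = 0.2361.

0.2361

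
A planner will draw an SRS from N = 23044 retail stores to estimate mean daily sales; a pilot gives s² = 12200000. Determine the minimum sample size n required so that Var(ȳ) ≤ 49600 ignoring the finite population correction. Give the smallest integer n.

Without fpc, n₀ = s²/D = 12200000/49600 = 245.9677.
Rounding up, n = 246.

246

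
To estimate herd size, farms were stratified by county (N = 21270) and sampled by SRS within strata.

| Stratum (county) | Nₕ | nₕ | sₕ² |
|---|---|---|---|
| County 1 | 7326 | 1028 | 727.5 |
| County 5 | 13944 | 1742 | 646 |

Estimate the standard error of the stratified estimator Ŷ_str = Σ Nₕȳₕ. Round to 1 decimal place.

Var(Ŷ_str) = Σₕ Nₕ²(1 − fₕ)sₕ²/nₕ.
County 1: 7326²·(1 − 1028/7326)·727.5/1028 = 3.2651975 × 10^7.
County 5: 13944²·(1 − 1742/13944)·646/1742 = 6.3096136 × 10^7.
Sum = 9.5748111 × 10^7.
SE = √(9.5748111 × 10^7) = 9785.1.

9785.1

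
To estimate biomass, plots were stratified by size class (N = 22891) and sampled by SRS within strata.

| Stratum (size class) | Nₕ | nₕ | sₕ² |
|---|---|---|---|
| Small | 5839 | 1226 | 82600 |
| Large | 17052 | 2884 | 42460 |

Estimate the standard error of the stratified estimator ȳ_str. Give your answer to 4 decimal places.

3.2017

Var(ȳ_str) = Σₕ Wₕ²(1 − fₕ)sₕ²/nₕ with Wₕ = Nₕ/N, N = 22891.
Small: Wₕ = 0.25507842; term = 0.25507842²·(1 − 0.20996746)·82600/1226 = 3.4632351.
Large: Wₕ = 0.74492158; term = 0.74492158²·(1 − 0.16912972)·42460/2884 = 6.7879569.
Sum = 10.251192.
SE = √(10.251192) = 3.2017.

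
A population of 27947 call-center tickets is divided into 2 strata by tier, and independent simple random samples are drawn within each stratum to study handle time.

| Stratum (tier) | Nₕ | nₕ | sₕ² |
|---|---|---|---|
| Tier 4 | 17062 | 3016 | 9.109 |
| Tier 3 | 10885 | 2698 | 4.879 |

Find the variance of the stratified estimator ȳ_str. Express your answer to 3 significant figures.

0.00113

Var(ȳ_str) = Σₕ Wₕ²(1 − fₕ)sₕ²/nₕ with Wₕ = Nₕ/N, N = 27947.
Tier 4: Wₕ = 0.61051276; term = 0.61051276²·(1 − 0.17676708)·9.109/3016 = 9.2672649 × 10^-4.
Tier 3: Wₕ = 0.38948724; term = 0.38948724²·(1 − 0.24786403)·4.879/2698 = 2.0633443 × 10^-4.
Sum = 0.0011330609.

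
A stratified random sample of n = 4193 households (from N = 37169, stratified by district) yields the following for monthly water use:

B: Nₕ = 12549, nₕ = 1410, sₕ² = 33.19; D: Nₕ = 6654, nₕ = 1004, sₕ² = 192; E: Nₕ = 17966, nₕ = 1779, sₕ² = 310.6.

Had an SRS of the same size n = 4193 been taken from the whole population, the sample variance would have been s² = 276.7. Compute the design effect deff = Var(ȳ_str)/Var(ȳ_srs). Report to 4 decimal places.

Var(ȳ_str) = Σ Wₕ²(1−fₕ)sₕ²/nₕ with Wₕ = Nₕ/37169:
  B: (12549/37169)²·(1−1410/12549)·33.19/1410 = 0.0023816707
  D: (6654/37169)²·(1−1004/6654)·192/1004 = 0.0052039966
  E: (17966/37169)²·(1−1779/17966)·310.6/1779 = 0.036752045
  → Var(ȳ_str) = 0.044337712.
Var(ȳ_srs) = (1 − 4193/37169)·276.7/4193 = 0.058546562.
deff = 0.044337712 / 0.058546562 = 0.7573.

0.7573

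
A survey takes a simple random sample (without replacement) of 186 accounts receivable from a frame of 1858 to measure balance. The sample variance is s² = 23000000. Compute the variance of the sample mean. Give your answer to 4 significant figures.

Under SRS without replacement, Var(ȳ) = (1 − f)·s²/n with f = n/N = 186/1858 = 0.10010764.
Var(ȳ) = (1 − 0.10010764)·23000000/186 = 0.89989236·123655.91 = 111277.01.

111300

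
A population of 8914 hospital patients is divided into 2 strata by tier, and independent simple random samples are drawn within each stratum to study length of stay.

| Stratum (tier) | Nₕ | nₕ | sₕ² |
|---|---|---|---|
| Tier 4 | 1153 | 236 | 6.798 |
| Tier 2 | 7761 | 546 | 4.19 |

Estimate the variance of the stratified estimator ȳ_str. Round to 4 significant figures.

0.005791

Var(ȳ_str) = Σₕ Wₕ²(1 − fₕ)sₕ²/nₕ with Wₕ = Nₕ/N, N = 8914.
Tier 4: Wₕ = 0.12934709; term = 0.12934709²·(1 − 0.20468343)·6.798/236 = 3.8328563 × 10^-4.
Tier 2: Wₕ = 0.87065291; term = 0.87065291²·(1 − 0.07035176)·4.19/546 = 0.0054079185.
Sum = 0.0057912041.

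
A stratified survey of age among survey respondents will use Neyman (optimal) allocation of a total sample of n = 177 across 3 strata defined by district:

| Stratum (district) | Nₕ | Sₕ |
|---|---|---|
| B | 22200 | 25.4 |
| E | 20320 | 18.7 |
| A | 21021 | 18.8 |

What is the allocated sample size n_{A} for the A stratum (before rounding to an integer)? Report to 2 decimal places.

Neyman allocation: nₕ = n·NₕSₕ / Σⱼ NⱼSⱼ.
Σ NⱼSⱼ = 22200·25.4 + 20320·18.7 + 21021·18.8 = 1.3390588 × 10^6.
n_{A} = 177·21021·18.8 / (1.3390588 × 10^6) = 52.24.

52.24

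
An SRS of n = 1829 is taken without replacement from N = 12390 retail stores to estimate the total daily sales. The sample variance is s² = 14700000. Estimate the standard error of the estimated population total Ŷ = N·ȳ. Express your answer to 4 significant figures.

1.026 × 10^6

Var(Ŷ) = N²·Var(ȳ) = N²·(1 − n/N)·s²/n.
f = 1829/12390 = 0.14761905; Var(ȳ) = 0.85238095·14700000/1829 = 6850.7381.
Var(Ŷ) = 12390² · 6850.7381 = 1.0516712 × 10^12.
SE(Ŷ) = √(1.0516712 × 10^12) = 1.026 × 10^6.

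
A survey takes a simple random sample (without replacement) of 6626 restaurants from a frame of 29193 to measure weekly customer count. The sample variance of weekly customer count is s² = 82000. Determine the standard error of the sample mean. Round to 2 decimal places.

Under SRS without replacement, Var(ȳ) = (1 − f)·s²/n with f = n/N = 6626/29193 = 0.22697222.
Var(ȳ) = (1 − 0.22697222)·82000/6626 = 0.77302778·12.37549 = 9.5665979.
SE(ȳ) = √(9.5665979) = 3.09.

3.09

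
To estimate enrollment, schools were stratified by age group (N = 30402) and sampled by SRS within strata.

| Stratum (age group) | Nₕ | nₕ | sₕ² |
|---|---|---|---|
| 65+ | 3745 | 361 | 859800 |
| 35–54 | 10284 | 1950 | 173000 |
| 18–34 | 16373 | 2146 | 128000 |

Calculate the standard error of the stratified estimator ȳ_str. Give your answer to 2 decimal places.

7.48

Var(ȳ_str) = Σₕ Wₕ²(1 − fₕ)sₕ²/nₕ with Wₕ = Nₕ/N, N = 30402.
65+: Wₕ = 0.12318269; term = 0.12318269²·(1 − 0.09639519)·859800/361 = 32.656385.
35–54: Wₕ = 0.33826722; term = 0.33826722²·(1 − 0.18961494)·173000/1950 = 8.2266448.
18–34: Wₕ = 0.53855010; term = 0.53855010²·(1 − 0.13106944)·128000/2146 = 15.032027.
Sum = 55.915057.
SE = √(55.915057) = 7.48.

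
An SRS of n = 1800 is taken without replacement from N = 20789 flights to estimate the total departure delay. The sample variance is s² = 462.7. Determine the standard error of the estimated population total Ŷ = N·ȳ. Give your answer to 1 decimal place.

10073.5

Var(Ŷ) = N²·Var(ȳ) = N²·(1 − n/N)·s²/n.
f = 1800/20789 = 0.08658425; Var(ȳ) = 0.91341575·462.7/1800 = 0.23479859.
Var(Ŷ) = 20789² · 0.23479859 = 1.0147585 × 10^8.
SE(Ŷ) = √(1.0147585 × 10^8) = 10073.5.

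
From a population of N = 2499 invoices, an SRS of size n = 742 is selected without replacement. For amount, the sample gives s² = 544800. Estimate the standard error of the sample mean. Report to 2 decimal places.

22.72

Under SRS without replacement, Var(ȳ) = (1 − f)·s²/n with f = n/N = 742/2499 = 0.29691877.
Var(ȳ) = (1 − 0.29691877)·544800/742 = 0.70308123·734.23181 = 516.2246.
SE(ȳ) = √(516.2246) = 22.72.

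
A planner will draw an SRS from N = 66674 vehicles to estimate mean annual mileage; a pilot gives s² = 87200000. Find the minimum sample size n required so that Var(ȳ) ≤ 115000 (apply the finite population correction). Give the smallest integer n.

750

Without fpc, n₀ = s²/D = 87200000/115000 = 758.2609.
With fpc, (1 − n/N)·s²/n ≤ D requires n ≥ n₀/(1 + n₀/N) = 758.2609/(1 + 758.2609/66674) = 749.7344.
Rounding up, n = 750.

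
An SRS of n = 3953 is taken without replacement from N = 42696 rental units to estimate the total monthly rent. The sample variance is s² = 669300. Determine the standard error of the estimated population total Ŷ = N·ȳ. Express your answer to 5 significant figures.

529220

Var(Ŷ) = N²·Var(ȳ) = N²·(1 − n/N)·s²/n.
f = 3953/42696 = 0.09258479; Var(ȳ) = 0.90741521·669300/3953 = 153.6385.
Var(Ŷ) = 42696² · 153.6385 = 2.8007506 × 10^11.
SE(Ŷ) = √(2.8007506 × 10^11) = 529220.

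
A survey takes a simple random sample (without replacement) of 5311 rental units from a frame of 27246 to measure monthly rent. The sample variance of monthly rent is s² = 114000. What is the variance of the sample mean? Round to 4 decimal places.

17.2808

Under SRS without replacement, Var(ȳ) = (1 − f)·s²/n with f = n/N = 5311/27246 = 0.19492770.
Var(ȳ) = (1 − 0.19492770)·114000/5311 = 0.80507230·21.464884 = 17.280784.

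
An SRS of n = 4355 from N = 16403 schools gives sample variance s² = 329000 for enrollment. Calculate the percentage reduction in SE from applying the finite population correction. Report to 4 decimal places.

f = n/N = 4355/16403 = 0.26550021.
SE_no-fpc = √(s²/n) = 8.6916828; SE_fpc = √((1−f)s²/n) = 7.4490297.
Ratio = √(1−f) = 0.85702963. Reduction = 100·(1 − 0.85702963) = 14.2970%.

14.2970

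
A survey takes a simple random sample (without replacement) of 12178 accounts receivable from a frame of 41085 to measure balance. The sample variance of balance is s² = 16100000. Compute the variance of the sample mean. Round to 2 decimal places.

Under SRS without replacement, Var(ȳ) = (1 − f)·s²/n with f = n/N = 12178/41085 = 0.29640988.
Var(ȳ) = (1 − 0.29640988)·16100000/12178 = 0.70359012·1322.0562 = 930.18565.

930.19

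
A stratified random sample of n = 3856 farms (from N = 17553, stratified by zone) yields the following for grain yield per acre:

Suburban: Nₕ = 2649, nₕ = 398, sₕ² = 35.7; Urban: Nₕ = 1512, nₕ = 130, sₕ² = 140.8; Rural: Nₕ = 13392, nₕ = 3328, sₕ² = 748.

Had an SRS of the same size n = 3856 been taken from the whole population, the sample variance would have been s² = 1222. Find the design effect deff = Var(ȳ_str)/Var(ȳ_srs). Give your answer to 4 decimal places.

Var(ȳ_str) = Σ Wₕ²(1−fₕ)sₕ²/nₕ with Wₕ = Nₕ/17553:
  Suburban: (2649/17553)²·(1−398/2649)·35.7/398 = 0.0017359607
  Urban: (1512/17553)²·(1−130/1512)·140.8/130 = 0.0073454166
  Rural: (13392/17553)²·(1−3328/13392)·748/3328 = 0.098317685
  → Var(ȳ_str) = 0.10739906.
Var(ȳ_srs) = (1 − 3856/17553)·1222/3856 = 0.24729098.
deff = 0.10739906 / 0.24729098 = 0.4343.

0.4343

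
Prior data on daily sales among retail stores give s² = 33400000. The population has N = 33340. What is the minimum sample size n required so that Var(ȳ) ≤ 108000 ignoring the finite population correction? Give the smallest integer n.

310

Without fpc, n₀ = s²/D = 33400000/108000 = 309.2593.
Rounding up, n = 310.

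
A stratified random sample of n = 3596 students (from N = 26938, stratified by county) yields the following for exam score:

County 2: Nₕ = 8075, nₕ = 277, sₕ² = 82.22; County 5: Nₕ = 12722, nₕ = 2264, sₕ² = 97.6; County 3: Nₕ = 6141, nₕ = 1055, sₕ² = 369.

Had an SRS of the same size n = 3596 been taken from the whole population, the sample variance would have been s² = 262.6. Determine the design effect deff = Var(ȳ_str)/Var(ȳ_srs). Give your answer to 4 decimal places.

Var(ȳ_str) = Σ Wₕ²(1−fₕ)sₕ²/nₕ with Wₕ = Nₕ/26938:
  County 2: (8075/26938)²·(1−277/8075)·82.22/277 = 0.025756851
  County 5: (12722/26938)²·(1−2264/12722)·97.6/2264 = 0.0079039963
  County 3: (6141/26938)²·(1−1055/6141)·369/1055 = 0.015054234
  → Var(ȳ_str) = 0.048715081.
Var(ȳ_srs) = (1 − 3596/26938)·262.6/3596 = 0.063277273.
deff = 0.048715081 / 0.063277273 = 0.7699.

0.7699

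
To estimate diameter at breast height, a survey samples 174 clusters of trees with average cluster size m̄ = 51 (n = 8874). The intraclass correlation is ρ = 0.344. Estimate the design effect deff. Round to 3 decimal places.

18.200

deff = 1 + (51 − 1)·0.344 = 1 + 17.2 = 18.2.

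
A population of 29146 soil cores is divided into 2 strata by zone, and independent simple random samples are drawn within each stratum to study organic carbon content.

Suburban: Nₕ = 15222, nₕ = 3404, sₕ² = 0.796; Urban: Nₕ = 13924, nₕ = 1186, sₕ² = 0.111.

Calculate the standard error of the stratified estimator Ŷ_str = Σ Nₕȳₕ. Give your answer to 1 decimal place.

242.2

Var(Ŷ_str) = Σₕ Nₕ²(1 − fₕ)sₕ²/nₕ.
Suburban: 15222²·(1 − 3404/15222)·0.796/3404 = 42066.775.
Urban: 13924²·(1 − 1186/13924)·0.111/1186 = 16599.827.
Sum = 58666.602.
SE = √(58666.602) = 242.2.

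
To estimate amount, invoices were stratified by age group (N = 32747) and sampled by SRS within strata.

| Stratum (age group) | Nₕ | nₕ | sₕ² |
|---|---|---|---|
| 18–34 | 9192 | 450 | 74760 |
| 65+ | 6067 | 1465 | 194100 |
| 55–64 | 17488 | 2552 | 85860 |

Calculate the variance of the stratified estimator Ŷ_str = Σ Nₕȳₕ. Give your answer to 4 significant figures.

2.584 × 10^10

Var(Ŷ_str) = Σₕ Nₕ²(1 − fₕ)sₕ²/nₕ.
18–34: 9192²·(1 − 450/9192)·74760/450 = 1.3349887 × 10^10.
65+: 6067²·(1 − 1465/6067)·194100/1465 = 3.699206 × 10^9.
55–64: 17488²·(1 − 2552/17488)·85860/2552 = 8.787891 × 10^9.
Sum = 2.5836984 × 10^10.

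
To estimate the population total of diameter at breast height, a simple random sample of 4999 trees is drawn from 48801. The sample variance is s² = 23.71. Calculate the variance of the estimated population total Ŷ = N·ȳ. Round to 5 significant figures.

Var(Ŷ) = N²·Var(ȳ) = N²·(1 − n/N)·s²/n.
f = 4999/48801 = 0.10243643; Var(ȳ) = 0.89756357·23.71/4999 = 0.0042570979.
Var(Ŷ) = 48801² · 0.0042570979 = 1.0138439 × 10^7.

1.0138 × 10^7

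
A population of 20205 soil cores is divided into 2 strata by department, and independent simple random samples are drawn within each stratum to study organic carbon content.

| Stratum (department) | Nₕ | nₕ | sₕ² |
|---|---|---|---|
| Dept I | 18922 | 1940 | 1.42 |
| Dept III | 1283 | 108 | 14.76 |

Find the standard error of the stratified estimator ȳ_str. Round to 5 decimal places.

0.03288

Var(ȳ_str) = Σₕ Wₕ²(1 − fₕ)sₕ²/nₕ with Wₕ = Nₕ/N, N = 20205.
Dept I: Wₕ = 0.93650087; term = 0.93650087²·(1 − 0.10252616)·1.42/1940 = 5.7613569 × 10^-4.
Dept III: Wₕ = 0.06349913; term = 0.06349913²·(1 − 0.08417771)·14.76/108 = 5.0467224 × 10^-4.
Sum = 0.0010808079.
SE = √(0.0010808079) = 0.03288.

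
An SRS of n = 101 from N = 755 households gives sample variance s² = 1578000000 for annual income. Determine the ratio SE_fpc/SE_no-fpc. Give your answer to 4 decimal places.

f = n/N = 101/755 = 0.13377483.
SE_no-fpc = √(s²/n) = 3952.6905; SE_fpc = √((1−f)s²/n) = 3678.8172.
Ratio = √(1−f) = 0.93071218.

0.9307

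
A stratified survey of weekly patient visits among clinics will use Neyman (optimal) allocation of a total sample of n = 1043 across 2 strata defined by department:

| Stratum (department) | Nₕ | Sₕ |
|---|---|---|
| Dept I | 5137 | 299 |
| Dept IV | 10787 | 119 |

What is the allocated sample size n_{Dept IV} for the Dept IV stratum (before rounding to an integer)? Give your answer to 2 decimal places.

474.83

Neyman allocation: nₕ = n·NₕSₕ / Σⱼ NⱼSⱼ.
Σ NⱼSⱼ = 5137·299 + 10787·119 = 2.819616 × 10^6.
n_{Dept IV} = 1043·10787·119 / (2.819616 × 10^6) = 474.83.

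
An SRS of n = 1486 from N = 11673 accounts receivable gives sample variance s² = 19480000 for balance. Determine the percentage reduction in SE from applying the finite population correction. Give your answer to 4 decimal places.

f = n/N = 1486/11673 = 0.12730232.
SE_no-fpc = √(s²/n) = 114.49462; SE_fpc = √((1−f)s²/n) = 106.95891.
Ratio = √(1−f) = 0.93418289. Reduction = 100·(1 − 0.93418289) = 6.5817%.

6.5817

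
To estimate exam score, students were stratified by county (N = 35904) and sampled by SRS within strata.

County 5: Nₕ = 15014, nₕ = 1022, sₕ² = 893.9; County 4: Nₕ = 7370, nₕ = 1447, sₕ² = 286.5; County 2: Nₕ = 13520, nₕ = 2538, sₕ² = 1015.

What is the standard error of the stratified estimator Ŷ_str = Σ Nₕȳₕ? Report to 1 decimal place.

15867.1

Var(Ŷ_str) = Σₕ Nₕ²(1 − fₕ)sₕ²/nₕ.
County 5: 15014²·(1 − 1022/15014)·893.9/1022 = 1.8374446 × 10^8.
County 4: 7370²·(1 − 1447/7370)·286.5/1447 = 8.643016 × 10^6.
County 2: 13520²·(1 − 2538/13520)·1015/2538 = 5.9378956 × 10^7.
Sum = 2.5176643 × 10^8.
SE = √(2.5176643 × 10^8) = 15867.1.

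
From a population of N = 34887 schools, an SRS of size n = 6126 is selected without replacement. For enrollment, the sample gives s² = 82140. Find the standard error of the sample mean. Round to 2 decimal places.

3.32

Under SRS without replacement, Var(ȳ) = (1 − f)·s²/n with f = n/N = 6126/34887 = 0.17559549.
Var(ȳ) = (1 − 0.17559549)·82140/6126 = 0.82440451·13.408423 = 11.053964.
SE(ȳ) = √(11.053964) = 3.32.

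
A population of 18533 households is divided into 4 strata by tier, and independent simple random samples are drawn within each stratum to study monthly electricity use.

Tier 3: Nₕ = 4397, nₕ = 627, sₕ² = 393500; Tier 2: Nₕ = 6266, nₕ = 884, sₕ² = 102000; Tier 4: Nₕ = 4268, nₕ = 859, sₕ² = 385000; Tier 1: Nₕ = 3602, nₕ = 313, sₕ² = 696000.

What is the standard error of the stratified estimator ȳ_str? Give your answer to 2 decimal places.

Var(ȳ_str) = Σₕ Wₕ²(1 − fₕ)sₕ²/nₕ with Wₕ = Nₕ/N, N = 18533.
Tier 3: Wₕ = 0.23725247; term = 0.23725247²·(1 − 0.14259723)·393500/627 = 30.288904.
Tier 2: Wₕ = 0.33809961; term = 0.33809961²·(1 − 0.14107884)·102000/884 = 11.328973.
Tier 4: Wₕ = 0.23029191; term = 0.23029191²·(1 − 0.20126523)·385000/859 = 18.98574.
Tier 1: Wₕ = 0.19435601; term = 0.19435601²·(1 − 0.08689617)·696000/313 = 76.697469.
Sum = 137.30109.
SE = √(137.30109) = 11.72.

11.72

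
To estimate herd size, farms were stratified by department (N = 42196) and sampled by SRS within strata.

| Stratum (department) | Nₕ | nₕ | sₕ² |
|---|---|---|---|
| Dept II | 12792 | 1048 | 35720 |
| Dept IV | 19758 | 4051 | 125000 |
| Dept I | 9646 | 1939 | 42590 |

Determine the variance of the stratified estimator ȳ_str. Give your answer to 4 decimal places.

9.1712

Var(ȳ_str) = Σₕ Wₕ²(1 − fₕ)sₕ²/nₕ with Wₕ = Nₕ/N, N = 42196.
Dept II: Wₕ = 0.30315670; term = 0.30315670²·(1 − 0.08192620)·35720/1048 = 2.8758226.
Dept IV: Wₕ = 0.46824344; term = 0.46824344²·(1 − 0.20503087)·125000/4051 = 5.3782555.
Dept I: Wₕ = 0.22859987; term = 0.22859987²·(1 − 0.20101597)·42590/1939 = 0.91710673.
Sum = 9.1711848.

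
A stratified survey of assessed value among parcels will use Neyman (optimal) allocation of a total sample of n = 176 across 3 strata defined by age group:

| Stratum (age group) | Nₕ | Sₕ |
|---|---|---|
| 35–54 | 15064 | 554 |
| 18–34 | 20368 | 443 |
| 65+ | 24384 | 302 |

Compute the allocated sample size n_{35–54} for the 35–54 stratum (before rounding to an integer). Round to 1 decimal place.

Neyman allocation: nₕ = n·NₕSₕ / Σⱼ NⱼSⱼ.
Σ NⱼSⱼ = 15064·554 + 20368·443 + 24384·302 = 2.4732448 × 10^7.
n_{35–54} = 176·15064·554 / (2.4732448 × 10^7) = 59.4.

59.4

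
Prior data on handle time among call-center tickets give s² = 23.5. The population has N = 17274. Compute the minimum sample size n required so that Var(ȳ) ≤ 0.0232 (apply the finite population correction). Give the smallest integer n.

Without fpc, n₀ = s²/D = 23.5/0.0232 = 1012.9310.
With fpc, (1 − n/N)·s²/n ≤ D requires n ≥ n₀/(1 + n₀/N) = 1012.9310/(1 + 1012.9310/17274) = 956.8238.
Rounding up, n = 957.

957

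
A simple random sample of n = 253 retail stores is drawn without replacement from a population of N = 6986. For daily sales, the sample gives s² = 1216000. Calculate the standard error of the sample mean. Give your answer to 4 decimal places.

Under SRS without replacement, Var(ȳ) = (1 − f)·s²/n with f = n/N = 253/6986 = 0.03621529.
Var(ȳ) = (1 − 0.03621529)·1216000/253 = 0.96378471·4806.3241 = 4632.2617.
SE(ȳ) = √(4632.2617) = 68.0607.

68.0607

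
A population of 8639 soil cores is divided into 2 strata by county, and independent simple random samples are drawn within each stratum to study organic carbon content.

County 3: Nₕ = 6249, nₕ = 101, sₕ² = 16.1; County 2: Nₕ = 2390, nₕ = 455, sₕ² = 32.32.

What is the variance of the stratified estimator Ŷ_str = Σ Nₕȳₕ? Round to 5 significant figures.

Var(Ŷ_str) = Σₕ Nₕ²(1 − fₕ)sₕ²/nₕ.
County 3: 6249²·(1 − 101/6249)·16.1/101 = 6.1241932 × 10^6.
County 2: 2390²·(1 − 455/2390)·32.32/455 = 328502.61.
Sum = 6.4526958 × 10^6.

6.4527 × 10^6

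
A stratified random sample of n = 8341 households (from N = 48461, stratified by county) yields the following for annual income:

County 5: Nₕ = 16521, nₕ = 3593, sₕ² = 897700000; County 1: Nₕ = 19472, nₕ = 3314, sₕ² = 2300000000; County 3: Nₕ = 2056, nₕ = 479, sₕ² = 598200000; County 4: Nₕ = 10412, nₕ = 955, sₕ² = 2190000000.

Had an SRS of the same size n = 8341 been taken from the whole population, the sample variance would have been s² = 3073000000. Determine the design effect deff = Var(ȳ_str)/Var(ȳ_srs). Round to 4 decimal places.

Var(ȳ_str) = Σ Wₕ²(1−fₕ)sₕ²/nₕ with Wₕ = Nₕ/48461:
  County 5: (16521/48461)²·(1−3593/16521)·897700000/3593 = 22722.543
  County 1: (19472/48461)²·(1−3314/19472)·2300000000/3314 = 92979.831
  County 3: (2056/48461)²·(1−479/2056)·598200000/479 = 1724.1735
  County 4: (10412/48461)²·(1−955/10412)·2190000000/955 = 96148.729
  → Var(ȳ_str) = 213575.28.
Var(ȳ_srs) = (1 − 8341/48461)·3073000000/8341 = 305009.24.
deff = 213575.28 / 305009.24 = 0.7002.

0.7002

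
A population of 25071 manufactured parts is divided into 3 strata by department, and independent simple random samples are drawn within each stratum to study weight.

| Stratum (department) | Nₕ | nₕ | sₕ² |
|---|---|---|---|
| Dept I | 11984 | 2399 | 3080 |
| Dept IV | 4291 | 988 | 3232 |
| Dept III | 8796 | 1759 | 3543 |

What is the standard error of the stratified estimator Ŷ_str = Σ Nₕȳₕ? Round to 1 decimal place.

Var(Ŷ_str) = Σₕ Nₕ²(1 − fₕ)sₕ²/nₕ.
Dept I: 11984²·(1 − 2399/11984)·3080/2399 = 1.4747364 × 10^8.
Dept IV: 4291²·(1 − 988/4291)·3232/988 = 4.6364064 × 10^7.
Dept III: 8796²·(1 − 1759/8796)·3543/1759 = 1.2467463 × 10^8.
Sum = 3.1851233 × 10^8.
SE = √(3.1851233 × 10^8) = 17846.9.

17846.9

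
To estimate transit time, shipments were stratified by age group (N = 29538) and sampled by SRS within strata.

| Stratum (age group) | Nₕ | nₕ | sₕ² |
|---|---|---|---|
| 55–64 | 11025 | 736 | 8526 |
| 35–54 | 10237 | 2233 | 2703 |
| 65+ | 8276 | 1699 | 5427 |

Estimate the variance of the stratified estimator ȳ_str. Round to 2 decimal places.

Var(ȳ_str) = Σₕ Wₕ²(1 − fₕ)sₕ²/nₕ with Wₕ = Nₕ/N, N = 29538.
55–64: Wₕ = 0.37324802; term = 0.37324802²·(1 − 0.06675737)·8526/736 = 1.5061114.
35–54: Wₕ = 0.34657052; term = 0.34657052²·(1 − 0.21813031)·2703/2233 = 0.11367761.
65+: Wₕ = 0.28018146; term = 0.28018146²·(1 − 0.20529241)·5427/1699 = 0.1992749.
Sum = 1.8190639.

1.82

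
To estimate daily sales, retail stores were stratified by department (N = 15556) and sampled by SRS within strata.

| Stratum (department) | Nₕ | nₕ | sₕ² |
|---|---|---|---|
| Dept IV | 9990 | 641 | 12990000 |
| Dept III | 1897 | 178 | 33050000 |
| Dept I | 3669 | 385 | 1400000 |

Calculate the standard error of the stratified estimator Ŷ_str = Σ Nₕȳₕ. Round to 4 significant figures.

1.594 × 10^6

Var(Ŷ_str) = Σₕ Nₕ²(1 − fₕ)sₕ²/nₕ.
Dept IV: 9990²·(1 − 641/9990)·12990000/641 = 1.8926999 × 10^12.
Dept III: 1897²·(1 − 178/1897)·33050000/178 = 6.0547284 × 10^11.
Dept I: 3669²·(1 − 385/3669)·1400000/385 = 4.3814531 × 10^10.
Sum = 2.5419873 × 10^12.
SE = √(2.5419873 × 10^12) = 1.594 × 10^6.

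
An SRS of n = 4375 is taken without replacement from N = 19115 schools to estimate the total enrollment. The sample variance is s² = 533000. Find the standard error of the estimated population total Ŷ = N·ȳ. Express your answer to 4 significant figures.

185300

Var(Ŷ) = N²·Var(ȳ) = N²·(1 − n/N)·s²/n.
f = 4375/19115 = 0.22887784; Var(ȳ) = 0.77112216·533000/4375 = 93.944711.
Var(Ŷ) = 19115² · 93.944711 = 3.4325821 × 10^10.
SE(Ŷ) = √(3.4325821 × 10^10) = 185300.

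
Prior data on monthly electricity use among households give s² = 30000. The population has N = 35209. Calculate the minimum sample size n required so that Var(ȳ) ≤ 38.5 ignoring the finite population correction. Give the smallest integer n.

Without fpc, n₀ = s²/D = 30000/38.5 = 779.2208.
Rounding up, n = 780.

780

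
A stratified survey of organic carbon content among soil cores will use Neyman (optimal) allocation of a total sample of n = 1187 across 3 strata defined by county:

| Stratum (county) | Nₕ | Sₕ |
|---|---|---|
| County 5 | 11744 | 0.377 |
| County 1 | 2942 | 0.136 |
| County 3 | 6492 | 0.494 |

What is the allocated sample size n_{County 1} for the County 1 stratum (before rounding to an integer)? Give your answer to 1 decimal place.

Neyman allocation: nₕ = n·NₕSₕ / Σⱼ NⱼSⱼ.
Σ NⱼSⱼ = 11744·0.377 + 2942·0.136 + 6492·0.494 = 8034.648.
n_{County 1} = 1187·2942·0.136 / 8034.648 = 59.1.

59.1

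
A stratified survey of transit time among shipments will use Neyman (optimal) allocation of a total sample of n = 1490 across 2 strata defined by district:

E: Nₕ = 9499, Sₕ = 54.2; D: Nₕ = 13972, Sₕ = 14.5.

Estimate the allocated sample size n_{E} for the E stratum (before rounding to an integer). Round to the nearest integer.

Neyman allocation: nₕ = n·NₕSₕ / Σⱼ NⱼSⱼ.
Σ NⱼSⱼ = 9499·54.2 + 13972·14.5 = 717439.8.
n_{E} = 1490·9499·54.2 / 717439.8 = 1069.

1069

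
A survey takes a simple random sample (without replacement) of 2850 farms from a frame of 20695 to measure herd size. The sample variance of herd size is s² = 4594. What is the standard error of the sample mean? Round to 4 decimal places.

Under SRS without replacement, Var(ȳ) = (1 − f)·s²/n with f = n/N = 2850/20695 = 0.13771442.
Var(ȳ) = (1 − 0.13771442)·4594/2850 = 0.86228558·1.6119298 = 1.3899438.
SE(ȳ) = √(1.3899438) = 1.1790.

1.1790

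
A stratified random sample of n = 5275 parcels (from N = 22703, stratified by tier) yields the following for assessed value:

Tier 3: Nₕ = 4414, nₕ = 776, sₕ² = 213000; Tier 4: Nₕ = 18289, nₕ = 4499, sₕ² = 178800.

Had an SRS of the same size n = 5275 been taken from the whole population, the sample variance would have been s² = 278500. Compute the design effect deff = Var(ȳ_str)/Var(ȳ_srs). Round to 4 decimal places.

Var(ȳ_str) = Σ Wₕ²(1−fₕ)sₕ²/nₕ with Wₕ = Nₕ/22703:
  Tier 3: (4414/22703)²·(1−776/4414)·213000/776 = 8.5515809
  Tier 4: (18289/22703)²·(1−4499/18289)·178800/4499 = 19.446402
  → Var(ȳ_str) = 27.997983.
Var(ȳ_srs) = (1 − 5275/22703)·278500/5275 = 40.529107.
deff = 27.997983 / 40.529107 = 0.6908.

0.6908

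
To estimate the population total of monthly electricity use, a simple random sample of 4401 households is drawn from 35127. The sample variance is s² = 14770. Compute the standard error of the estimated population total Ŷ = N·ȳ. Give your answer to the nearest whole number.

60185

Var(Ŷ) = N²·Var(ȳ) = N²·(1 − n/N)·s²/n.
f = 4401/35127 = 0.12528824; Var(ȳ) = 0.87471176·14770/4401 = 2.9355812.
Var(Ŷ) = 35127² · 2.9355812 = 3.6222316 × 10^9.
SE(Ŷ) = √(3.6222316 × 10^9) = 60185.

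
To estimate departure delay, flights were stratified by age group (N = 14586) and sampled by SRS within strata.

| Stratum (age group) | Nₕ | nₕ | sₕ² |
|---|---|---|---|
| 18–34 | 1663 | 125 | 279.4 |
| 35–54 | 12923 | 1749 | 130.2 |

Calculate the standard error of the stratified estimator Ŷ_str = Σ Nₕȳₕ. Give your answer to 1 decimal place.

4057.9

Var(Ŷ_str) = Σₕ Nₕ²(1 − fₕ)sₕ²/nₕ.
18–34: 1663²·(1 − 125/1663)·279.4/125 = 5.7169576 × 10^6.
35–54: 12923²·(1 − 1749/12923)·130.2/1749 = 1.0749622 × 10^7.
Sum = 1.646658 × 10^7.
SE = √(1.646658 × 10^7) = 4057.9.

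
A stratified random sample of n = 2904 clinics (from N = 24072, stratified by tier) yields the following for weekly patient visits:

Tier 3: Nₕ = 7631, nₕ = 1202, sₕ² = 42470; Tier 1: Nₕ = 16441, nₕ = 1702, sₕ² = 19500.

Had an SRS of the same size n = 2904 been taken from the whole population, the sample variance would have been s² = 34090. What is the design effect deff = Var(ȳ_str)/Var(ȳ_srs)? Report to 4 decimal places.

Var(ȳ_str) = Σ Wₕ²(1−fₕ)sₕ²/nₕ with Wₕ = Nₕ/24072:
  Tier 3: (7631/24072)²·(1−1202/7631)·42470/1202 = 2.9914264
  Tier 1: (16441/24072)²·(1−1702/16441)·19500/1702 = 4.7912293
  → Var(ȳ_str) = 7.7826557.
Var(ȳ_srs) = (1 − 2904/24072)·34090/2904 = 10.322813.
deff = 7.7826557 / 10.322813 = 0.7539.

0.7539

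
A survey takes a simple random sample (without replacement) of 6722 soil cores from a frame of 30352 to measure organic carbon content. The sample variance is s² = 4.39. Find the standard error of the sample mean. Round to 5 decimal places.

0.02255

Under SRS without replacement, Var(ȳ) = (1 − f)·s²/n with f = n/N = 6722/30352 = 0.22146811.
Var(ȳ) = (1 − 0.22146811)·4.39/6722 = 0.77853189·6.5307944 × 10^-4 = 5.0844317 × 10^-4.
SE(ȳ) = √(5.0844317 × 10^-4) = 0.02255.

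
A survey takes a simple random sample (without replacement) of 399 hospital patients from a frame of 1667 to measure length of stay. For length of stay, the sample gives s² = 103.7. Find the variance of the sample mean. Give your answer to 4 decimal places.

Under SRS without replacement, Var(ȳ) = (1 − f)·s²/n with f = n/N = 399/1667 = 0.23935213.
Var(ȳ) = (1 − 0.23935213)·103.7/399 = 0.76064787·0.25989975 = 0.19769219.

0.1977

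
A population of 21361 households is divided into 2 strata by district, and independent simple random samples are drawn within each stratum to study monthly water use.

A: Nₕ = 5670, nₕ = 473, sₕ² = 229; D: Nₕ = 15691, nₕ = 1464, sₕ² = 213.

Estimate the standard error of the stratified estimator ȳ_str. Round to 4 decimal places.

Var(ȳ_str) = Σₕ Wₕ²(1 − fₕ)sₕ²/nₕ with Wₕ = Nₕ/N, N = 21361.
A: Wₕ = 0.26543701; term = 0.26543701²·(1 − 0.08342152)·229/473 = 0.031265614.
D: Wₕ = 0.73456299; term = 0.73456299²·(1 − 0.09330189)·213/1464 = 0.071180219.
Sum = 0.10244583.
SE = √(0.10244583) = 0.3201.

0.3201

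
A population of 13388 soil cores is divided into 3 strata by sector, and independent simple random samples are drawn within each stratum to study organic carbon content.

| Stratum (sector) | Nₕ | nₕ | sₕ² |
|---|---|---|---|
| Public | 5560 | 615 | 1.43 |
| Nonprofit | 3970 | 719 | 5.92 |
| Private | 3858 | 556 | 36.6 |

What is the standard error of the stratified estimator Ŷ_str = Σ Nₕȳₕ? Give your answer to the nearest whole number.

Var(Ŷ_str) = Σₕ Nₕ²(1 − fₕ)sₕ²/nₕ.
Public: 5560²·(1 − 615/5560)·1.43/615 = 63929.603.
Nonprofit: 3970²·(1 − 719/3970)·5.92/719 = 106267.46.
Private: 3858²·(1 − 556/3858)·36.6/556 = 838582.1.
Sum = 1.0087792 × 10^6.
SE = √(1.0087792 × 10^6) = 1004.

1004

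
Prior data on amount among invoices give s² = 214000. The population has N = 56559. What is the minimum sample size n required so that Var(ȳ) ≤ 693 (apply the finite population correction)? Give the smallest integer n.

308

Without fpc, n₀ = s²/D = 214000/693 = 308.8023.
With fpc, (1 − n/N)·s²/n ≤ D requires n ≥ n₀/(1 + n₀/N) = 308.8023/(1 + 308.8023/56559) = 307.1254.
Rounding up, n = 308.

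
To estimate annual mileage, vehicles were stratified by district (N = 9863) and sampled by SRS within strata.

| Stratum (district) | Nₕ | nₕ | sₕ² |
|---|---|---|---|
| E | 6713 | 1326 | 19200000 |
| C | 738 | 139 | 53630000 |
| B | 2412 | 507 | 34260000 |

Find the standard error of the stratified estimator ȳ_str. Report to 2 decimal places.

101.63

Var(ȳ_str) = Σₕ Wₕ²(1 − fₕ)sₕ²/nₕ with Wₕ = Nₕ/N, N = 9863.
E: Wₕ = 0.68062456; term = 0.68062456²·(1 − 0.19752719)·19200000/1326 = 5382.7382.
C: Wₕ = 0.07482510; term = 0.07482510²·(1 − 0.18834688)·53630000/139 = 1753.3076.
B: Wₕ = 0.24455034; term = 0.24455034²·(1 − 0.21019900)·34260000/507 = 3191.7849.
Sum = 10327.831.
SE = √(10327.831) = 101.63.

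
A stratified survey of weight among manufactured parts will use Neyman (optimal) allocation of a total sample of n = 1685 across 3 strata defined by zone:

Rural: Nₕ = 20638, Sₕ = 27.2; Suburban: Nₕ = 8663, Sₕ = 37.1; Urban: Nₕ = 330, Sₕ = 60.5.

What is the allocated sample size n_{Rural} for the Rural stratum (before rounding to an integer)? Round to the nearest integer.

Neyman allocation: nₕ = n·NₕSₕ / Σⱼ NⱼSⱼ.
Σ NⱼSⱼ = 20638·27.2 + 8663·37.1 + 330·60.5 = 902715.9.
n_{Rural} = 1685·20638·27.2 / 902715.9 = 1048.

1048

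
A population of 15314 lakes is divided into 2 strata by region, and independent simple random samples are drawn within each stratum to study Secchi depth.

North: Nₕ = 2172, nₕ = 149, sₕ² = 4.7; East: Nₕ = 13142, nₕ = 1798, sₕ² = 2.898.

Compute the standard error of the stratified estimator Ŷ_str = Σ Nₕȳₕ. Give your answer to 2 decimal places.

615.54

Var(Ŷ_str) = Σₕ Nₕ²(1 − fₕ)sₕ²/nₕ.
North: 2172²·(1 − 149/2172)·4.7/149 = 138601.3.
East: 13142²·(1 − 1798/13142)·2.898/1798 = 240290.37.
Sum = 378891.67.
SE = √(378891.67) = 615.54.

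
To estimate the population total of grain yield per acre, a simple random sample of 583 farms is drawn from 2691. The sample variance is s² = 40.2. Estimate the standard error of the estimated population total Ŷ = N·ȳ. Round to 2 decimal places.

625.42

Var(Ŷ) = N²·Var(ȳ) = N²·(1 − n/N)·s²/n.
f = 583/2691 = 0.21664809; Var(ȳ) = 0.78335191·40.2/583 = 0.054015003.
Var(Ŷ) = 2691² · 0.054015003 = 391148.62.
SE(Ŷ) = √(391148.62) = 625.42.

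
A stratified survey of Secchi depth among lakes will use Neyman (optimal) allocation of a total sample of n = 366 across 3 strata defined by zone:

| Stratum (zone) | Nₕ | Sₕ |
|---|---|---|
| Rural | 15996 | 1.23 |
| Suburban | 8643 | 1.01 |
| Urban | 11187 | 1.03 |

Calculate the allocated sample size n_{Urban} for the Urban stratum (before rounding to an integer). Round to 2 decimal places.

Neyman allocation: nₕ = n·NₕSₕ / Σⱼ NⱼSⱼ.
Σ NⱼSⱼ = 15996·1.23 + 8643·1.01 + 11187·1.03 = 39927.12.
n_{Urban} = 366·11187·1.03 / 39927.12 = 105.62.

105.62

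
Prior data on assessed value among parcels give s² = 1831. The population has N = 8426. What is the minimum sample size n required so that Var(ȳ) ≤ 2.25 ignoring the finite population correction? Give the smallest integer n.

Without fpc, n₀ = s²/D = 1831/2.25 = 813.7778.
Rounding up, n = 814.

814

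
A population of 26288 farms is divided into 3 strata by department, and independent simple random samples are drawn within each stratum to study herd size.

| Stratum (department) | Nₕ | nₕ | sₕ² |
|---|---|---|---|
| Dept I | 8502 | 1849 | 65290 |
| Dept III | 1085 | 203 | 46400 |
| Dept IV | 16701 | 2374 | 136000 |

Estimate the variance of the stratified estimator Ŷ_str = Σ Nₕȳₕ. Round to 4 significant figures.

Var(Ŷ_str) = Σₕ Nₕ²(1 − fₕ)sₕ²/nₕ.
Dept I: 8502²·(1 − 1849/8502)·65290/1849 = 1.9973234 × 10^9.
Dept III: 1085²·(1 − 203/1085)·46400/203 = 2.18736 × 10^8.
Dept IV: 16701²·(1 − 2374/16701)·136000/2374 = 1.3707427 × 10^10.
Sum = 1.5923486 × 10^10.

1.592 × 10^10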